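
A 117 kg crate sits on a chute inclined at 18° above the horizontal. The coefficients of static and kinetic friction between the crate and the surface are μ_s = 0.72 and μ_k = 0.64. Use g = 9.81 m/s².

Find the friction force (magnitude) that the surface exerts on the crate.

f ≈ 355 N (up the incline)

Normal force: N = m g cos θ = 117 × 9.81 × cos 18° = 1092 N.
Along the slope the weight component is m g sin θ = 354.7 N; friction must supply exactly this, acting up-slope.
Maximum static friction available: μ_s N = 0.72 × 1092 = 785.9 N.
Since |354.7| ≤ 785.9 N, no slip — friction simply equals what equilibrium demands.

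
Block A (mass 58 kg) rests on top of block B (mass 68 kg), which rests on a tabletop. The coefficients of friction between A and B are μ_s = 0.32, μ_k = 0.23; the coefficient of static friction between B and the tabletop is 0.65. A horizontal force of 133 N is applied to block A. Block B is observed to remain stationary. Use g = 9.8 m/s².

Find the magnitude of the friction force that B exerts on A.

f ≈ 133 N

Normal force at the A–B interface: N₁ = m_A g = 568.4 N.
So the A–B interface can sustain at most μ_s N₁ = 181.9 N of static friction.
Since P = 133 N ≤ 181.9 N, A does not slip on B; friction on A equals P = 133 N.
By Newton's third law B feels 133 N forward from A. With B stationary, the floor's static friction on B balances it: f₂ = 133 N (well within μ_s(m_A+m_B)g = 802.6 N).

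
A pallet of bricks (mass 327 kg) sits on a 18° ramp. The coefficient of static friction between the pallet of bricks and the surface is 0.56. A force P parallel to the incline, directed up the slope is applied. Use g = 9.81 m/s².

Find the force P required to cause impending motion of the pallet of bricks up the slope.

At impending motion up the slope, friction acts down-slope at its limit: f = μ_s N.
P is parallel to the surface, so N = m g cos θ = 3050 N.
Along the incline: P = m g sin θ + μ_s N = 991 + 0.56×3050 = 2700 N.

P ≈ 2700 N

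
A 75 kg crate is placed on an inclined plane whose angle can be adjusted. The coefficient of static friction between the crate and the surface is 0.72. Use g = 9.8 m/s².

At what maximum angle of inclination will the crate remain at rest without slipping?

At the slip threshold, m g sin θ = μ_s · m g cos θ, so tan θ = μ_s.
θ_max = arctan(0.72) = 35.8°.

θ_max ≈ 35.8°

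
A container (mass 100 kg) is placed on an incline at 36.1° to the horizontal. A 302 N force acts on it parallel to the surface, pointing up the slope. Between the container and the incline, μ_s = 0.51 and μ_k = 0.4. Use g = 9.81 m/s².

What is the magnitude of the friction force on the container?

Perpendicular to the surface, N = m g cos θ = 100·9.81·cos 36.1° = 792.6 N.
The friction needed for equilibrium is m g sin θ − P = 578 − 302 = 276 N, measured positive up-slope.
The static-friction ceiling is μ_s N = 0.51 × 792.6 = 404.2 N.
Since |276| ≤ 404.2 N, the container remains in static equilibrium and friction takes exactly the required value.

f ≈ 276 N (up the incline)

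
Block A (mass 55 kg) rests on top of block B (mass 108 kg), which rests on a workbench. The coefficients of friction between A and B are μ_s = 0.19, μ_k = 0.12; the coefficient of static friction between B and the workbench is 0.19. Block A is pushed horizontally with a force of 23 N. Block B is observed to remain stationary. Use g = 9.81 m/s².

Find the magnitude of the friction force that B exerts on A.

f ≈ 23 N

Normal force at the A–B interface: N₁ = m_A g = 539.6 N.
Maximum static friction on A from B: μ_s N₁ = 0.19×539.6 = 102.5 N.
Since P = 23 N ≤ 102.5 N, A does not slip on B; friction on A equals P = 23 N.
By Newton's third law B feels 23 N forward from A. With B stationary, the floor's static friction on B balances it: f₂ = 23 N (well within μ_s(m_A+m_B)g = 303.8 N).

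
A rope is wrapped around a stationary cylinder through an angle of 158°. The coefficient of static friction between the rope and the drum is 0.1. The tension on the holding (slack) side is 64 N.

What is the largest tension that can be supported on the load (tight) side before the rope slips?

T_max ≈ 84.3 N

At impending slip the capstan equation gives T₂/T₁ = e^{μβ} with β in radians.
β = 158° × π/180 = 2.758 rad.
e^{μβ} = e^{0.1×2.758} = 1.318.
T₂ = T₁ · e^{μβ} = 64 × 1.318 = 84.3 N.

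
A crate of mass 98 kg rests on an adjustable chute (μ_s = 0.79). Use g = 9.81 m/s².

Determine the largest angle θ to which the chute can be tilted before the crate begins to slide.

At the slip threshold, m g sin θ = μ_s · m g cos θ, so tan θ = μ_s.
θ_max = arctan(0.79) = 38.3°.

θ_max ≈ 38.3°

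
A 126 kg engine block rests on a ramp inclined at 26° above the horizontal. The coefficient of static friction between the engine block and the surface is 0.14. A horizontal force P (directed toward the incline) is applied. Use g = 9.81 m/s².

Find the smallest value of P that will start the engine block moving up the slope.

At impending motion up the slope, friction acts down-slope at its limit: f = μ_s N.
Perpendicular to the incline: N = m g cos θ + P sin θ.
Along the incline: P cos θ = m g sin θ + μ_s N = m g sin θ + μ_s (m g cos θ + P sin θ).
Solving, P (cos θ − μ_s sin θ) = m g (sin θ + μ_s cos θ), so P = 126×9.81×(sin 26° + 0.14 cos 26°)/(cos 26° − 0.14 sin 26°) = 1240×0.5642/0.8374 = 833 N.

P ≈ 833 N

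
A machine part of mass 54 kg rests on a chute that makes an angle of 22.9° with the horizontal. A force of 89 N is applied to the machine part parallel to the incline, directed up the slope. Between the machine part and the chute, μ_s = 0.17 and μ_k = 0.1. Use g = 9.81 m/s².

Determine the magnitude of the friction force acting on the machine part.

Normal force: N = m g cos θ = 54 × 9.81 × cos 22.9° = 488 N.
Parallel to the incline, ΣF = 0 gives f = m g sin θ − P = 206.1 − 89 = 117.1 N (up-slope positive).
Static friction can supply at most μ_s N = 82.96 N.
|117.1| exceeds 82.96 N, so the machine part slips down-slope; friction is kinetic, f = μ_k N = 0.1×488 = 48.8 N.

f ≈ 48.8 N (up the incline)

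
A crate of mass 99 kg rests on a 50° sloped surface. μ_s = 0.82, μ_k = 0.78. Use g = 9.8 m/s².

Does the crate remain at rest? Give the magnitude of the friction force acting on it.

N = m g cos θ = 624 N.
Down-slope weight component: m g sin θ = 743 N.
μ_s N = 511 N.
743 > 511 N, so it slides; kinetic friction f = μ_k N = 0.78×624 = 486 N.

f ≈ 486 N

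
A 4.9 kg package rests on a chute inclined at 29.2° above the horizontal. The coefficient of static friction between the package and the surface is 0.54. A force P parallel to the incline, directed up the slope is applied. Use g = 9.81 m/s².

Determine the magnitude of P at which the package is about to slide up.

P ≈ 46.1 N

At impending motion up the slope, friction acts down-slope at its limit: f = μ_s N.
P is parallel to the surface, so N = m g cos θ = 42 N.
Along the incline: P = m g sin θ + μ_s N = 23.5 + 0.54×42 = 46.1 N.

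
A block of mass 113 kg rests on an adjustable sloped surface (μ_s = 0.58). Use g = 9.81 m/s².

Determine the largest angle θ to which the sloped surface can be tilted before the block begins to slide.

At the slip threshold, m g sin θ = μ_s · m g cos θ, so tan θ = μ_s.
θ_max = arctan(0.58) = 30.1°.

θ_max ≈ 30.1°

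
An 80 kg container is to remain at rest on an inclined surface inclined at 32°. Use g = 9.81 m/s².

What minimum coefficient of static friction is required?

At the slip threshold m g sin θ = μ_s m g cos θ, so μ_s,min = tan θ.
μ_s,min = tan 32° = 0.625.

μ_s,min ≈ 0.625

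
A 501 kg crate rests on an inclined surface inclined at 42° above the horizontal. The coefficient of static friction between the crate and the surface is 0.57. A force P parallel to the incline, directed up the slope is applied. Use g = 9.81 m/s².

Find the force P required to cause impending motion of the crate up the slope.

At impending motion up the slope, friction acts down-slope at its limit: f = μ_s N.
P is parallel to the surface, so N = m g cos θ = 3650 N.
Along the incline: P = m g sin θ + μ_s N = 3290 + 0.57×3650 = 5370 N.

P ≈ 5370 N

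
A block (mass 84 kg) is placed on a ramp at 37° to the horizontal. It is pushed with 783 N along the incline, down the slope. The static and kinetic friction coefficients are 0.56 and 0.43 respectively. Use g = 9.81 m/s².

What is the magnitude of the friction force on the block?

The normal reaction is N = m g cos θ = 658.1 N.
For equilibrium along the incline the friction force must supply f = m g sin θ + P = 495.9 + 783 = 1279 N (positive meaning up-slope).
The static-friction ceiling is μ_s N = 0.56 × 658.1 = 368.5 N.
|1279| exceeds 368.5 N, so the block slips down-slope; friction is kinetic, f = μ_k N = 0.43×658.1 = 283 N.

f ≈ 283 N (up the incline)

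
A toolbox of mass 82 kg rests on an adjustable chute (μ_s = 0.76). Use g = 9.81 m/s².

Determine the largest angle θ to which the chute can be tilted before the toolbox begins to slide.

At the slip threshold, m g sin θ = μ_s · m g cos θ, so tan θ = μ_s.
θ_max = arctan(0.76) = 37.2°.

θ_max ≈ 37.2°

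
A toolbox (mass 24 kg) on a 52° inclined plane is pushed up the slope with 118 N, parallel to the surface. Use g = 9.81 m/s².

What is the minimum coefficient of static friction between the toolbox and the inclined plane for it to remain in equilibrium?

N = m g cos θ = 145 N.
Friction must make up the shortfall along the incline: f = m g sin θ − P = 185.5 − 118 = 67.53 N.
At the threshold f = μ_s N, so μ_s,min = 67.53/145 = 0.466.

μ_s,min ≈ 0.466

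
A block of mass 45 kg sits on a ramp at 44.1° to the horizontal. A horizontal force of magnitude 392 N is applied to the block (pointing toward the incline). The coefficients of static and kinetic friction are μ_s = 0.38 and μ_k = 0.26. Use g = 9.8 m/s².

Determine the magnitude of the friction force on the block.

f ≈ 25.4 N (up the incline)

Resolve perpendicular to the incline: N = m g cos θ + P sin θ = 45×9.8×cos 44.1° + 392×sin 44.1° = 589.5 N.
Along the incline, the net driving force (taking up-slope positive) is P cos θ − m g sin θ = 281.5 − 306.9 = -25.39 N, so equilibrium requires friction f = 25.39 N (up-slope).
Maximum static friction: μ_s N = 0.38 × 589.5 = 224 N.
|f_req| = 25.39 ≤ 224 N → the block is in equilibrium; friction equals the required value.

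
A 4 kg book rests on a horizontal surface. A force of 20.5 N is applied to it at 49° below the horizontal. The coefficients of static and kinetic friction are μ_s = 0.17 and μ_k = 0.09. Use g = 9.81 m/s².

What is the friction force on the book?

N = m g + P sin α = 39.24 + 20.5×sin 49° = 54.71 N.
The horizontal driving force is P cos α = 13.45 N, so equilibrium needs friction f = 13.45 N.
μ_s N = 0.17 × 54.71 = 9.301 N.
The required friction exceeds μ_s N, so the book moves and f = μ_k N = 4.92 N.

f ≈ 4.92 N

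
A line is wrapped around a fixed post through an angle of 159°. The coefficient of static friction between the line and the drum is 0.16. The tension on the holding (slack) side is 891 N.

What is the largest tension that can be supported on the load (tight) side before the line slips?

At impending slip the capstan equation gives T₂/T₁ = e^{μβ} with β in radians.
β = 159° × π/180 = 2.775 rad.
e^{μβ} = e^{0.16×2.775} = 1.559.
T₂ = T₁ · e^{μβ} = 891 × 1.559 = 1390 N.

T_max ≈ 1390 N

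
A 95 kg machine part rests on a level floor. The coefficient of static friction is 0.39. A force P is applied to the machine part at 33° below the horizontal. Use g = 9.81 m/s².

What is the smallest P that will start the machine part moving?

N = m g + P sin α (the push presses the machine part into the level floor).
At impending slip, P cos α = μ_s N = μ_s (m g + P sin α).
Solving: P (cos α − μ_s sin α) = μ_s m g → P = 0.39×932/(cos 33° − 0.39 sin 33°) = 363/0.6263 = 580 N.

P ≈ 580 N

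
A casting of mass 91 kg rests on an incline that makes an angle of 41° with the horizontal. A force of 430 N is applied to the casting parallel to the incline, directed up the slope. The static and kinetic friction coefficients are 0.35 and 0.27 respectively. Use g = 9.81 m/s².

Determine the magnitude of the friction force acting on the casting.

Normal force: N = m g cos θ = 91 × 9.81 × cos 41° = 673.7 N.
The friction needed for equilibrium is m g sin θ − P = 585.7 − 430 = 155.7 N, measured positive up-slope.
Maximum static friction available: μ_s N = 0.35 × 673.7 = 235.8 N.
Since |155.7| ≤ 235.8 N, the casting remains in static equilibrium and friction takes exactly the required value.

f ≈ 156 N (up the incline)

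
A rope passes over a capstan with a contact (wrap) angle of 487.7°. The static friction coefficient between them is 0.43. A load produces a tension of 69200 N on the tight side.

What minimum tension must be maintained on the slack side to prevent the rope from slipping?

Capstan equation at impending slip: T_tight/T_slack = e^{μβ}.
β = 487.7° = 8.512 rad; e^{μβ} = e^{0.43×8.512} = 38.87.
T_slack = T_tight / e^{μβ} = 69200 / 38.87 = 1780 N.

T_min ≈ 1780 N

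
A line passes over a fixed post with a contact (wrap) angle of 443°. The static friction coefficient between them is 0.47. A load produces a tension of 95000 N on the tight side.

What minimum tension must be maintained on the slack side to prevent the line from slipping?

T_min ≈ 2510 N

Capstan equation at impending slip: T_tight/T_slack = e^{μβ}.
β = 443° = 7.732 rad; e^{μβ} = e^{0.47×7.732} = 37.86.
T_slack = T_tight / e^{μβ} = 95000 / 37.86 = 2510 N.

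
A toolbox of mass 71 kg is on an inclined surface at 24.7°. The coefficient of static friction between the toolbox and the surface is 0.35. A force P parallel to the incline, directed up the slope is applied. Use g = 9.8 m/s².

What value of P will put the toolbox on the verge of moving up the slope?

At impending motion up the slope, friction acts down-slope at its limit: f = μ_s N.
P is parallel to the surface, so N = m g cos θ = 632 N.
Along the incline: P = m g sin θ + μ_s N = 291 + 0.35×632 = 512 N.

P ≈ 512 N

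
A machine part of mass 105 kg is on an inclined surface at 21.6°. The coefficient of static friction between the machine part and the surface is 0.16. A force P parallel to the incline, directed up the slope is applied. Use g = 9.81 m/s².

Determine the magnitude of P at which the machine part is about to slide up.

At impending motion up the slope, friction acts down-slope at its limit: f = μ_s N.
P is parallel to the surface, so N = m g cos θ = 958 N.
Along the incline: P = m g sin θ + μ_s N = 379 + 0.16×958 = 532 N.

P ≈ 532 N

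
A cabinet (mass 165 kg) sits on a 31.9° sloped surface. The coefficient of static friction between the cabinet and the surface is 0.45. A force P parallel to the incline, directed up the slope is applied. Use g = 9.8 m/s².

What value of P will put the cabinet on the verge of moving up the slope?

At impending motion up the slope, friction acts down-slope at its limit: f = μ_s N.
P is parallel to the surface, so N = m g cos θ = 1370 N.
Along the incline: P = m g sin θ + μ_s N = 854 + 0.45×1370 = 1470 N.

P ≈ 1470 N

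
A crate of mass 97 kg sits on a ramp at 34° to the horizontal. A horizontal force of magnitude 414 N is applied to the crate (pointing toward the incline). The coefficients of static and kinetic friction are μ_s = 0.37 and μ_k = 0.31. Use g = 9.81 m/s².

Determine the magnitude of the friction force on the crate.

The horizontal push has a component P sin θ into the surface, so N = m g cos θ + P sin θ = 788.9 + 231.5 = 1020 N.
Along the incline, the net driving force (taking up-slope positive) is P cos θ − m g sin θ = 343.2 − 532.1 = -188.9 N, so equilibrium requires friction f = 188.9 N (up-slope).
The limit of static friction is μ_s N = 377.5 N.
|f_req| = 188.9 ≤ 377.5 N → the crate is in equilibrium; friction equals the required value.

f ≈ 189 N (up the incline)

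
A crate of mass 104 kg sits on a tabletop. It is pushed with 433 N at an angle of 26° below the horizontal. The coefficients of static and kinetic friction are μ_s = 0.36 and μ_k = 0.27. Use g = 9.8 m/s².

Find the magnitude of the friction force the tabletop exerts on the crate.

The vertical component of P adds to the normal force: N = m g + P sin α = 1019 + 189.8 = 1209 N.
The horizontal driving force is P cos α = 389.2 N, so equilibrium needs friction f = 389.2 N.
μ_s N = 0.36 × 1209 = 435.2 N.
Since 389.2 N does not exceed the limit, the crate stays at rest and f = 389 N.

f ≈ 389 N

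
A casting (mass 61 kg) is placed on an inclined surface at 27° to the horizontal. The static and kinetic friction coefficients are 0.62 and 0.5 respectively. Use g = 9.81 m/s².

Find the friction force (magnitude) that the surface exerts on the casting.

f ≈ 272 N (up the incline)

The normal reaction is N = m g cos θ = 533.2 N.
Along the slope the weight component is m g sin θ = 271.7 N; friction must supply exactly this, acting up-slope.
The static-friction ceiling is μ_s N = 0.62 × 533.2 = 330.6 N.
Since |271.7| ≤ 330.6 N, no slip — friction simply equals what equilibrium demands.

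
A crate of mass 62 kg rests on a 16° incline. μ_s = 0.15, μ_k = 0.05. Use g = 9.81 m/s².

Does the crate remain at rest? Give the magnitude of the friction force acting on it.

f ≈ 29.2 N

N = m g cos θ = 585 N.
Down-slope weight component: m g sin θ = 168 N.
μ_s N = 87.7 N.
168 > 87.7 N, so it slides; kinetic friction f = μ_k N = 0.05×585 = 29.2 N.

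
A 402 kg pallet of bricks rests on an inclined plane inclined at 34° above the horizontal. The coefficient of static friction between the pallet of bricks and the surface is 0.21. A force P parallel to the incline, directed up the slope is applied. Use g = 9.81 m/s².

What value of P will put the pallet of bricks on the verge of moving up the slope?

P ≈ 2890 N

At impending motion up the slope, friction acts down-slope at its limit: f = μ_s N.
P is parallel to the surface, so N = m g cos θ = 3270 N.
Along the incline: P = m g sin θ + μ_s N = 2210 + 0.21×3270 = 2890 N.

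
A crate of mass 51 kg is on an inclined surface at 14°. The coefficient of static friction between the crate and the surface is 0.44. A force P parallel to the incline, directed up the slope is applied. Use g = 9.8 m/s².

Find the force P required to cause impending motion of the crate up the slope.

P ≈ 334 N

At impending motion up the slope, friction acts down-slope at its limit: f = μ_s N.
P is parallel to the surface, so N = m g cos θ = 485 N.
Along the incline: P = m g sin θ + μ_s N = 121 + 0.44×485 = 334 N.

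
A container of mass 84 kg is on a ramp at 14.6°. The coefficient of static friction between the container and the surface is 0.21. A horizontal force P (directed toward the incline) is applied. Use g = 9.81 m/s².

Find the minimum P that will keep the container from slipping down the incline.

P_min ≈ 39.4 N

The container tends to slide down (tan θ > μ_s), so at the point of impending slip friction acts up-slope at its limit: f = μ_s N.
Perpendicular to the incline: N = m g cos θ + P sin θ.
Along the incline: P cos θ + μ_s N = m g sin θ, i.e. P cos θ + μ_s (m g cos θ + P sin θ) = m g sin θ.
Solving, P (cos θ + μ_s sin θ) = m g (sin θ − μ_s cos θ), so P = 824×0.04885/1.021 = 39.4 N.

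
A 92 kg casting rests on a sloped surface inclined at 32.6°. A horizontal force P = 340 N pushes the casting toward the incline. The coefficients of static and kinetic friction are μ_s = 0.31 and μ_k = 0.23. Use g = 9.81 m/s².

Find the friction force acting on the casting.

Normal direction: N = m g cos θ + P sin θ = 943.5 N.
Along the incline, the net driving force (taking up-slope positive) is P cos θ − m g sin θ = 286.4 − 486.3 = -199.8 N, so equilibrium requires friction f = 199.8 N (up-slope).
The limit of static friction is μ_s N = 292.5 N.
Since 199.8 N is within the 292.5 N limit, the casting stays put and friction is exactly 200 N.

f ≈ 200 N (up the incline)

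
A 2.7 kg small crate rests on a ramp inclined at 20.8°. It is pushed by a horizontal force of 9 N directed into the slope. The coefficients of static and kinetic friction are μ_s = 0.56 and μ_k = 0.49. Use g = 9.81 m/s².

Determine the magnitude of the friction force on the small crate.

Normal direction: N = m g cos θ + P sin θ = 27.96 N.
Along the incline, the net driving force (taking up-slope positive) is P cos θ − m g sin θ = 8.413 − 9.406 = -0.9923 N, so equilibrium requires friction f = 0.9923 N (up-slope).
Maximum static friction: μ_s N = 0.56 × 27.96 = 15.66 N.
|f_req| = 0.9923 ≤ 15.66 N → the small crate is in equilibrium; friction equals the required value.

f ≈ 0.992 N (up the incline)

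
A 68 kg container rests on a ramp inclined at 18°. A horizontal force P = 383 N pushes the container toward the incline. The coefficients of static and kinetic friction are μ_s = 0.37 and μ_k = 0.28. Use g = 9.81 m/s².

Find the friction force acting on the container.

f ≈ 158 N (down the incline)

Resolve perpendicular to the incline: N = m g cos θ + P sin θ = 68×9.81×cos 18° + 383×sin 18° = 752.8 N.
Along the incline, the net driving force (taking up-slope positive) is P cos θ − m g sin θ = 364.3 − 206.1 = 158.1 N, so equilibrium requires friction f = -158.1 N (down-slope).
The limit of static friction is μ_s N = 278.5 N.
|f_req| = 158.1 ≤ 278.5 N → the container is in equilibrium; friction equals the required value.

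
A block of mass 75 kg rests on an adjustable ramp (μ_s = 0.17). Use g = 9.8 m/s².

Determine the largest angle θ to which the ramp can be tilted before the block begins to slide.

At the slip threshold, m g sin θ = μ_s · m g cos θ, so tan θ = μ_s.
θ_max = arctan(0.17) = 9.65°.

θ_max ≈ 9.65°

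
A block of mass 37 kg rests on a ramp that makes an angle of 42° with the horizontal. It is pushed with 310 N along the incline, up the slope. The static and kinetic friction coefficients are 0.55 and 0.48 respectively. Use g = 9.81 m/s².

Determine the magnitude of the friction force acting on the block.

f ≈ 67.1 N (down the incline)

Perpendicular to the surface, N = m g cos θ = 37·9.81·cos 42° = 269.7 N.
Parallel to the incline, ΣF = 0 gives f = m g sin θ − P = 242.9 − 310 = -67.13 N (up-slope positive).
Static friction can supply at most μ_s N = 148.4 N.
Since |-67.13| ≤ 148.4 N, no slip — friction simply equals what equilibrium demands.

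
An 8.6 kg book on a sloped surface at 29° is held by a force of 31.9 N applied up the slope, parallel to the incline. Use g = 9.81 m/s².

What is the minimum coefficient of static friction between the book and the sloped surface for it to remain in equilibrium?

μ_s,min ≈ 0.122

N = m g cos θ = 73.79 N.
Friction must make up the shortfall along the incline: f = m g sin θ − P = 40.9 − 31.9 = 9.001 N.
At the threshold f = μ_s N, so μ_s,min = 9.001/73.79 = 0.122.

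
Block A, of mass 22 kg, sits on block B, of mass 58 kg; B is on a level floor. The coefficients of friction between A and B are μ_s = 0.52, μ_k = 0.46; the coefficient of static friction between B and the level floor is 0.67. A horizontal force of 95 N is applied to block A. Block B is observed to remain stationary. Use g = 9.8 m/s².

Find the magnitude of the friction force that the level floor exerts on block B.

f ≈ 95 N

Between the blocks, N₁ = m_A g = 215.6 N.
Maximum static friction on A from B: μ_s N₁ = 0.52×215.6 = 112.1 N.
P = 95 N is within that limit, so A and B move together (both at rest); the A–B friction is simply f₁ = P = 95 N.
By Newton's third law B feels 95 N forward from A. With B stationary, the floor's static friction on B balances it: f₂ = 95 N (well within μ_s(m_A+m_B)g = 525.3 N).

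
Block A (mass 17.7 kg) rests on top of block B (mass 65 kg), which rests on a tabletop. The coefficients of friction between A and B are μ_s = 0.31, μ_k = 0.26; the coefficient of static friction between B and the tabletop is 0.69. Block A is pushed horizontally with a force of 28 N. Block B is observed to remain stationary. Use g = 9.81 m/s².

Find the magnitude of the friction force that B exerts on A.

Normal force at the A–B interface: N₁ = m_A g = 173.6 N.
Maximum static friction on A from B: μ_s N₁ = 0.31×173.6 = 53.83 N.
P = 28 N is within that limit, so A and B move together (both at rest); the A–B friction is simply f₁ = P = 28 N.
By Newton's third law B feels 28 N forward from A. With B stationary, the floor's static friction on B balances it: f₂ = 28 N (well within μ_s(m_A+m_B)g = 559.8 N).

f ≈ 28 N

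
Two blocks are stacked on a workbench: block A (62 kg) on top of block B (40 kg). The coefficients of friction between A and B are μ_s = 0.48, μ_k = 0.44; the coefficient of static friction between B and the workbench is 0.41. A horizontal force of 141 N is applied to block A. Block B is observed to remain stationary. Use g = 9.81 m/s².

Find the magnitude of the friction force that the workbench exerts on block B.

The normal force B exerts on A is simply A's weight, N₁ = 608.2 N.
Maximum static friction on A from B: μ_s N₁ = 0.48×608.2 = 291.9 N.
Since P = 141 N ≤ 291.9 N, A does not slip on B; friction on A equals P = 141 N.
By Newton's third law B feels 141 N forward from A. With B stationary, the floor's static friction on B balances it: f₂ = 141 N (well within μ_s(m_A+m_B)g = 410.3 N).

f ≈ 141 N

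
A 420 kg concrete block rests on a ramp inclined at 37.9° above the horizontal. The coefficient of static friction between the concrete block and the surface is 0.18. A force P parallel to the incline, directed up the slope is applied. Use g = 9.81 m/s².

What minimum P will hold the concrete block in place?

The concrete block tends to slide down (tan θ > μ_s), so at the point of impending slip friction acts up-slope at its limit: f = μ_s N.
P is parallel to the surface, so N = m g cos θ = 3250 N.
Along the incline: P + μ_s N = m g sin θ, so P = 2530 − 0.18×3250 = 1950 N.

P_min ≈ 1950 N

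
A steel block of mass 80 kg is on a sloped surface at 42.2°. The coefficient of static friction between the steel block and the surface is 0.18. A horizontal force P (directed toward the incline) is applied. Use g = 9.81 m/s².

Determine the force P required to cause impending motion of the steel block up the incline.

P ≈ 1020 N

At impending motion up the slope, friction acts down-slope at its limit: f = μ_s N.
Perpendicular to the incline: N = m g cos θ + P sin θ.
Along the incline: P cos θ = m g sin θ + μ_s N = m g sin θ + μ_s (m g cos θ + P sin θ).
Solving, P (cos θ − μ_s sin θ) = m g (sin θ + μ_s cos θ), so P = 80×9.81×(sin 42.2° + 0.18 cos 42.2°)/(cos 42.2° − 0.18 sin 42.2°) = 785×0.8051/0.6199 = 1020 N.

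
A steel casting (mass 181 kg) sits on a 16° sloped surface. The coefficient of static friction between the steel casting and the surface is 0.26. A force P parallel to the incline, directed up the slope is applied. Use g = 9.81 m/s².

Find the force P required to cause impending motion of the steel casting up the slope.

P ≈ 933 N

At impending motion up the slope, friction acts down-slope at its limit: f = μ_s N.
P is parallel to the surface, so N = m g cos θ = 1710 N.
Along the incline: P = m g sin θ + μ_s N = 489 + 0.26×1710 = 933 N.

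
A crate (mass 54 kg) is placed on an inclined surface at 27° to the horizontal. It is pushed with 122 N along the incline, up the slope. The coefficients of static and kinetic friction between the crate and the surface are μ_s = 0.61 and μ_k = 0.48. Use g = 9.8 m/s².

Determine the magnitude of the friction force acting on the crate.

f ≈ 118 N (up the incline)

Normal force: N = m g cos θ = 54 × 9.8 × cos 27° = 471.5 N.
Parallel to the incline, ΣF = 0 gives f = m g sin θ − P = 240.3 − 122 = 118.3 N (up-slope positive).
Static friction can supply at most μ_s N = 287.6 N.
Since |118.3| ≤ 287.6 N, static friction is sufficient; f equals the required value, not μ_s N.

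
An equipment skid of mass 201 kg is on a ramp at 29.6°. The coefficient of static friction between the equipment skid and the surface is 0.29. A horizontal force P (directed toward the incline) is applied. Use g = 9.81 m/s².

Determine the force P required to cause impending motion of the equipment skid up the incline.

P ≈ 2030 N

At impending motion up the slope, friction acts down-slope at its limit: f = μ_s N.
Perpendicular to the incline: N = m g cos θ + P sin θ.
Along the incline: P cos θ = m g sin θ + μ_s N = m g sin θ + μ_s (m g cos θ + P sin θ).
Solving, P (cos θ − μ_s sin θ) = m g (sin θ + μ_s cos θ), so P = 201×9.81×(sin 29.6° + 0.29 cos 29.6°)/(cos 29.6° − 0.29 sin 29.6°) = 1970×0.7461/0.7263 = 2030 N.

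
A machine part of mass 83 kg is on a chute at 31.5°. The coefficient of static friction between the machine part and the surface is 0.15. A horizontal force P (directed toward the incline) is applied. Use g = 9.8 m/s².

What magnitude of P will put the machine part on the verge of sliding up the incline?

P ≈ 683 N

At impending motion up the slope, friction acts down-slope at its limit: f = μ_s N.
Perpendicular to the incline: N = m g cos θ + P sin θ.
Along the incline: P cos θ = m g sin θ + μ_s N = m g sin θ + μ_s (m g cos θ + P sin θ).
Solving, P (cos θ − μ_s sin θ) = m g (sin θ + μ_s cos θ), so P = 83×9.8×(sin 31.5° + 0.15 cos 31.5°)/(cos 31.5° − 0.15 sin 31.5°) = 813×0.6504/0.7743 = 683 N.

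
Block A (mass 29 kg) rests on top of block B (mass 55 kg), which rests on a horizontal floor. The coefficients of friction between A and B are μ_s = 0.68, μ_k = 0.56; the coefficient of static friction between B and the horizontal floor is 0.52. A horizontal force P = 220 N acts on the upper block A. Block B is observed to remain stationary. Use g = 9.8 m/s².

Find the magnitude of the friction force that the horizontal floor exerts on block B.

f ≈ 159 N

The normal force B exerts on A is simply A's weight, N₁ = 284.2 N.
Maximum static friction on A from B: μ_s N₁ = 0.68×284.2 = 193.3 N.
Since P = 220 N > 193.3 N, A slides on B; the A–B friction is kinetic: f₁ = μ_k N₁ = 0.56×284.2 = 159 N.
B experiences an equal 159 N forward from A (third law). B is in equilibrium, so the floor supplies f₂ = 159 N of static friction (limit μ_s(m_A+m_B)g = 428.1 N, not exceeded).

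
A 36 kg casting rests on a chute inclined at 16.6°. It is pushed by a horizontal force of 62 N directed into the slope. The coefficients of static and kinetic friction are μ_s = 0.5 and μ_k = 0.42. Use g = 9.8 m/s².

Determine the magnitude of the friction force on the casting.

f ≈ 41.4 N (up the incline)

Normal direction: N = m g cos θ + P sin θ = 355.8 N.
Parallel to the incline: P cos θ − m g sin θ = 59.42 − 100.8 = -41.37 N; the friction needed to balance this is 41.37 N acting up the slope.
The limit of static friction is μ_s N = 177.9 N.
|f_req| = 41.37 ≤ 177.9 N → the casting is in equilibrium; friction equals the required value.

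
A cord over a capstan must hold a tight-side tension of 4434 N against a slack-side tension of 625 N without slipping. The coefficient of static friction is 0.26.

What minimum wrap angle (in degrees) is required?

β_min ≈ 432°

T₂/T₁ = e^{μβ} → β = ln(T₂/T₁)/μ.
β = ln(4434/625)/0.26 = 1.959/0.26 = 7.536 rad.
In degrees: β = 7.536 × 180/π = 432°.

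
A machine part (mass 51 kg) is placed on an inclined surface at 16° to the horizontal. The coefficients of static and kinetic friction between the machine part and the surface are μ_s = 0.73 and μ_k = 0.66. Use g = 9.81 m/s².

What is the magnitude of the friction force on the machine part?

Normal force: N = m g cos θ = 51 × 9.81 × cos 16° = 480.9 N.
For equilibrium along the incline, friction must balance the weight component: f = m g sin θ = 137.9 N up the slope.
Maximum static friction available: μ_s N = 0.73 × 480.9 = 351.1 N.
Since |137.9| ≤ 351.1 N, no slip — friction simply equals what equilibrium demands.

f ≈ 138 N (up the incline)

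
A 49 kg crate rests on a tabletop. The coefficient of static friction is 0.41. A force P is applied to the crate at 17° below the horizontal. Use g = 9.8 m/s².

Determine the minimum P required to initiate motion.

N = m g + P sin α (the push presses the crate into the tabletop).
At impending slip, P cos α = μ_s N = μ_s (m g + P sin α).
Solving: P (cos α − μ_s sin α) = μ_s m g → P = 0.41×480/(cos 17° − 0.41 sin 17°) = 197/0.8364 = 235 N.

P ≈ 235 N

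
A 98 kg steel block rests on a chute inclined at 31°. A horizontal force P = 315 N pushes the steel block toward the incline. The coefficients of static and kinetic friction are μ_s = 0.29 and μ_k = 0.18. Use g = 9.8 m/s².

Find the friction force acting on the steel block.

f ≈ 225 N (up the incline)

Normal direction: N = m g cos θ + P sin θ = 985.5 N.
Parallel to the incline: P cos θ − m g sin θ = 270 − 494.6 = -224.6 N; the friction needed to balance this is 224.6 N acting up the slope.
Maximum static friction: μ_s N = 0.29 × 985.5 = 285.8 N.
|f_req| = 224.6 ≤ 285.8 N → the steel block is in equilibrium; friction equals the required value.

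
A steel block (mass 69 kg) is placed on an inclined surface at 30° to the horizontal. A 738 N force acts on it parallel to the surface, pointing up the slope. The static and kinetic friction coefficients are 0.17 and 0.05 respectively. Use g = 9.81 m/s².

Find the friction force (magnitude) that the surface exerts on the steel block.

The normal reaction is N = m g cos θ = 586.2 N.
For equilibrium along the incline the friction force must supply f = m g sin θ − P = 338.4 − 738 = -399.6 N (positive meaning up-slope).
Maximum static friction available: μ_s N = 0.17 × 586.2 = 99.65 N.
Since |-399.6| > 99.65 N, static friction cannot hold it; the steel block slides up the incline and kinetic friction applies: f = μ_k N = 0.05 × 586.2 = 29.3 N.

f ≈ 29.3 N (down the incline)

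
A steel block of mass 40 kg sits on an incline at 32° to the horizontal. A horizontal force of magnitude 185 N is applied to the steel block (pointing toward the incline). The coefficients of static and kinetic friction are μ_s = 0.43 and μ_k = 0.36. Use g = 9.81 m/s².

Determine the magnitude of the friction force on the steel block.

f ≈ 51.1 N (up the incline)

The horizontal push has a component P sin θ into the surface, so N = m g cos θ + P sin θ = 332.8 + 98.04 = 430.8 N.
Along the incline, the net driving force (taking up-slope positive) is P cos θ − m g sin θ = 156.9 − 207.9 = -51.05 N, so equilibrium requires friction f = 51.05 N (up-slope).
The limit of static friction is μ_s N = 185.2 N.
|f_req| = 51.05 ≤ 185.2 N → the steel block is in equilibrium; friction equals the required value.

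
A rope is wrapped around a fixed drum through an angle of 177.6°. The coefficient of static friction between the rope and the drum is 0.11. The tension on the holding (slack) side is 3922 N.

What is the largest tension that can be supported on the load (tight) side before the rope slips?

T_max ≈ 5520 N

At impending slip the capstan equation gives T₂/T₁ = e^{μβ} with β in radians.
β = 177.6° × π/180 = 3.1 rad.
e^{μβ} = e^{0.11×3.1} = 1.406.
T₂ = T₁ · e^{μβ} = 3922 × 1.406 = 5520 N.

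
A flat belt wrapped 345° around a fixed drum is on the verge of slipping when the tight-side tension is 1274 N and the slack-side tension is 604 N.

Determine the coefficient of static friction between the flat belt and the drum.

T₂/T₁ = e^{μβ} → μ = ln(T₂/T₁)/β.
β = 345° = 6.021 rad.
μ = ln(1274/604)/6.021 = ln(2.109)/6.021 = 0.124.

μ ≈ 0.124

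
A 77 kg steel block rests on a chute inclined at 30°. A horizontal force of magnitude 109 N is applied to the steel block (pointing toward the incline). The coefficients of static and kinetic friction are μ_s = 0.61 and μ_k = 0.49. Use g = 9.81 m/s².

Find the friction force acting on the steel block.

f ≈ 283 N (up the incline)

Resolve perpendicular to the incline: N = m g cos θ + P sin θ = 77×9.81×cos 30° + 109×sin 30° = 708.7 N.
Parallel to the incline: P cos θ − m g sin θ = 94.4 − 377.7 = -283.3 N; the friction needed to balance this is 283.3 N acting up the slope.
Maximum static friction: μ_s N = 0.61 × 708.7 = 432.3 N.
|f_req| = 283.3 ≤ 432.3 N → the steel block is in equilibrium; friction equals the required value.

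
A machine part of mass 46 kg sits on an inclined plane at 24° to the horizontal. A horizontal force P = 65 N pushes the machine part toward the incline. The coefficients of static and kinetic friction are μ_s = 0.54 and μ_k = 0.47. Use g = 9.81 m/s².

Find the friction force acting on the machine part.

Resolve perpendicular to the incline: N = m g cos θ + P sin θ = 46×9.81×cos 24° + 65×sin 24° = 438.7 N.
Parallel to the incline: P cos θ − m g sin θ = 59.38 − 183.5 = -124.2 N; the friction needed to balance this is 124.2 N acting up the slope.
Maximum static friction: μ_s N = 0.54 × 438.7 = 236.9 N.
Since 124.2 N is within the 236.9 N limit, the machine part stays put and friction is exactly 124 N.

f ≈ 124 N (up the incline)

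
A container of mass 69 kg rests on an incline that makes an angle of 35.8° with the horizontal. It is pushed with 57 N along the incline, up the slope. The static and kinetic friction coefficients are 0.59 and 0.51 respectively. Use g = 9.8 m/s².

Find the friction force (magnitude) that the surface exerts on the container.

Normal force: N = m g cos θ = 69 × 9.8 × cos 35.8° = 548.4 N.
Parallel to the incline, ΣF = 0 gives f = m g sin θ − P = 395.5 − 57 = 338.5 N (up-slope positive).
Maximum static friction available: μ_s N = 0.59 × 548.4 = 323.6 N.
Since |338.5| > 323.6 N, static friction cannot hold it; the container slides down the incline and kinetic friction applies: f = μ_k N = 0.51 × 548.4 = 280 N.

f ≈ 280 N (up the incline)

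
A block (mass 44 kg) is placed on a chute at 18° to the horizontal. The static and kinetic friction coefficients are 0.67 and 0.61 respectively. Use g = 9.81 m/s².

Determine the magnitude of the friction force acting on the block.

Normal force: N = m g cos θ = 44 × 9.81 × cos 18° = 410.5 N.
Along the slope the weight component is m g sin θ = 133.4 N; friction must supply exactly this, acting up-slope.
The static-friction ceiling is μ_s N = 0.67 × 410.5 = 275 N.
Since |133.4| ≤ 275 N, no slip — friction simply equals what equilibrium demands.

f ≈ 133 N (up the incline)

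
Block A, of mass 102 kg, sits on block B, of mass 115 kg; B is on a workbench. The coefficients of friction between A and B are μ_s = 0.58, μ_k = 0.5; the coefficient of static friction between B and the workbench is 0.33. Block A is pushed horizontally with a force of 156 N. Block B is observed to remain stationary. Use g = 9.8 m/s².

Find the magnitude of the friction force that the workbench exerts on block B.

f ≈ 156 N

Between the blocks, N₁ = m_A g = 999.6 N.
Maximum static friction on A from B: μ_s N₁ = 0.58×999.6 = 579.8 N.
Since P = 156 N ≤ 579.8 N, A does not slip on B; friction on A equals P = 156 N.
B experiences an equal 156 N forward from A (third law). B is in equilibrium, so the floor supplies f₂ = 156 N of static friction (limit μ_s(m_A+m_B)g = 701.8 N, not exceeded).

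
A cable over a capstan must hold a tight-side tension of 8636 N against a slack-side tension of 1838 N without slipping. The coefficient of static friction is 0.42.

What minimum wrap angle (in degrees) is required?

T₂/T₁ = e^{μβ} → β = ln(T₂/T₁)/μ.
β = ln(8636/1838)/0.42 = 1.547/0.42 = 3.684 rad.
In degrees: β = 3.684 × 180/π = 211°.

β_min ≈ 211°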